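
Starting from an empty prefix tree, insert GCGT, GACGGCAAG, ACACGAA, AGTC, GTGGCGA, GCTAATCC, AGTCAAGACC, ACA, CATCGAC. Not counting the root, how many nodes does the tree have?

Count nodes per top-level branch (shared prefixes stored once):
  'A'-branch (ACA, ACACGAA, AGTC, AGTCAAGACC): 16 nodes
  'C'-branch (CATCGAC): 7 nodes
  'G'-branch (GACGGCAAG, GCGT, GCTAATCC, GTGGCGA): 24 nodes
Sum: 47

47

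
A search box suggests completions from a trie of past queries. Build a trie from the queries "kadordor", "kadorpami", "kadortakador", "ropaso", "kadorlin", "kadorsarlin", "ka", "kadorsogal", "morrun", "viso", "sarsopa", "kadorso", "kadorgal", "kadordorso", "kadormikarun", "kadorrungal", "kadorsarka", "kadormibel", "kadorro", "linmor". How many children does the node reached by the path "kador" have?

The children of the "kador" node are the distinct next characters among strings starting with "kador".
Distinct next characters after "kador": d, g, l, m, p, r, s, t.
That node has 8 child edges.

8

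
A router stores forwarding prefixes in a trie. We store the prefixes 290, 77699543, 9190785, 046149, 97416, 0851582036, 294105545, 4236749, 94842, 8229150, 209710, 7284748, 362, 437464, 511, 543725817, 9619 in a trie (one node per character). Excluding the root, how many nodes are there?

Trace insertions, counting only characters that open a new branch:
  "290" → 3 new (2, 9, 0)
  "77699543" → 8 new (7, 7, 6, 9, 9, 5, 4, 3)
  "9190785" → 7 new (9, 1, 9, 0, 7, 8, 5)
  "046149" → 6 new (0, 4, 6, 1, 4, 9)
  "97416" → prefix "9" already present; 4 new (7, 4, 1, 6)
  "0851582036" → prefix "0" already present; 9 new (8, 5, 1, 5, 8, 2, 0, 3, 6)
  "294105545" → prefix "29" already present; 7 new (4, 1, 0, 5, 5, 4, 5)
  "4236749" → 7 new (4, 2, 3, 6, 7, 4, 9)
  "94842" → prefix "9" already present; 4 new (4, 8, 4, 2)
  "8229150" → 7 new (8, 2, 2, 9, 1, 5, 0)
  "209710" → prefix "2" already present; 5 new (0, 9, 7, 1, 0)
  "7284748" → prefix "7" already present; 6 new (2, 8, 4, 7, 4, 8)
  "362" → 3 new (3, 6, 2)
  "437464" → prefix "4" already present; 5 new (3, 7, 4, 6, 4)
  "511" → 3 new (5, 1, 1)
  "543725817" → prefix "5" already present; 8 new (4, 3, 7, 2, 5, 8, 1, 7)
  "9619" → prefix "9" already present; 3 new (6, 1, 9)
Total nodes = 3 + 8 + 7 + 6 + 4 + 9 + 7 + 7 + 4 + 7 + 5 + 6 + 3 + 5 + 3 + 8 + 3 = 95

95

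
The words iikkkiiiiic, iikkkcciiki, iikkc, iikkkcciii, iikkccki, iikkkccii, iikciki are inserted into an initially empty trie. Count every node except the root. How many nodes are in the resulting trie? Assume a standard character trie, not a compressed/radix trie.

26

Insert word by word; a character creates a node only if that edge doesn't already exist:
  "iikkkiiiiic" → 11 new (i, i, k, k, k, i, i, i, i, i, c)
  "iikkkcciiki" → prefix "iikkk" already present; 6 new (c, c, i, i, k, i)
  "iikkc" → prefix "iikk" already present; 1 new (c)
  "iikkkcciii" → prefix "iikkkccii" already present; 1 new (i)
  "iikkccki" → prefix "iikkc" already present; 3 new (c, k, i)
  "iikkkccii" → prefix "iikkkccii" already present; 0 new (none)
  "iikciki" → prefix "iik" already present; 4 new (c, i, k, i)
Total nodes = 11 + 6 + 1 + 1 + 3 + 0 + 4 = 26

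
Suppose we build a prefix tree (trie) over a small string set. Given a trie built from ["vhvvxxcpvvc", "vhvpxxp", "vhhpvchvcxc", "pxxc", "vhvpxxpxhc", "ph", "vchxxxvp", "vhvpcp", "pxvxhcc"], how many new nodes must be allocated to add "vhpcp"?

3

Walking "vhpcp" from the root, the first 2 characters ("vh") follow existing edges; "p" is the first miss.
New nodes needed: |"vhpcp"| − 2 = 5 − 2 = 3.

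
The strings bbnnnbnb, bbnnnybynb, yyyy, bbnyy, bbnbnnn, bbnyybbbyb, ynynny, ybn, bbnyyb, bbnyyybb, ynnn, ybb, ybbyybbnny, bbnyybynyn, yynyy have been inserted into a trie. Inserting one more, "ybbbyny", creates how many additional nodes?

The longest prefix of "ybbbyny" already in the trie is "ybb" (length 3).
So 7 − 3 = 4 new nodes.

4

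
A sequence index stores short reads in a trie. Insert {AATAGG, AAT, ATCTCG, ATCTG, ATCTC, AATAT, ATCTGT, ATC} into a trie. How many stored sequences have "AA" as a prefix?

Traverse to the node for "AA", then collect every word in that subtree.
Words under "AA": AAT, AATAGG, AATAT
Count: 3

3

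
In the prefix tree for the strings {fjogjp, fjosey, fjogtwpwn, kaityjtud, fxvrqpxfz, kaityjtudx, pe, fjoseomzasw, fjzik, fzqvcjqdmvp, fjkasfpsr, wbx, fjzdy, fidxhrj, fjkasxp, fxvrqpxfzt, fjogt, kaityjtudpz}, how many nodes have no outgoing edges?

15

Leaves are exactly the stored words that no other stored word extends.
Those words: "fidxhrj", "fjkasfpsr", "fjkasxp", "fjogjp", "fjogtwpwn", "fjoseomzasw", "fjosey", "fjzdy", "fjzik", "fxvrqpxfzt", "fzqvcjqdmvp", "kaityjtudpz", "kaityjtudx", "pe", "wbx"
Leaf count: 15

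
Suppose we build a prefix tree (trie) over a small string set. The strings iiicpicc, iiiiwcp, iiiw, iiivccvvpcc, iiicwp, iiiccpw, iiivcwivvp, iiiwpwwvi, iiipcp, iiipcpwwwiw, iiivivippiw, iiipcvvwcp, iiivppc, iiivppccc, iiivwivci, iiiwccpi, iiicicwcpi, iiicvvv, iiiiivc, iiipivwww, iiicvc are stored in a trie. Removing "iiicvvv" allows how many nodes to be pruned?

2

A node on "iiicvvv"'s path can go only if nothing else ends at it or branches off below it.
The suffix "vv" (2 nodes) is used only by "iiicvvv"; the node for "iiicv" still has the child "c", so pruning stops there.
Nodes removed: 2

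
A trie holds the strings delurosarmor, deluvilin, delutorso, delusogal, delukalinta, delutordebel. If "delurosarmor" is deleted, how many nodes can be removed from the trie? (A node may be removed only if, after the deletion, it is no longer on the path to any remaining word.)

8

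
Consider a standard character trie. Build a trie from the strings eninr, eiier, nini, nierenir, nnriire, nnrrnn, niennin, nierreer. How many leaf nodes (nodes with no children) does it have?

Leaves are exactly the stored words that no other stored word extends.
Those words: "eiier", "eninr", "niennin", "nierenir", "nierreer", "nini", "nnriire", "nnrrnn"
Leaf count: 8

8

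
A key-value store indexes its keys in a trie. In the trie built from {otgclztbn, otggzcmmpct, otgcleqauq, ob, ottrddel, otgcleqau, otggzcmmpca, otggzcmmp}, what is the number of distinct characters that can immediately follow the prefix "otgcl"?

2

Follow the path "otgcl" to its node, then look at its outgoing edges.
Distinct next characters after "otgcl": e, z.
That node has 2 child edges.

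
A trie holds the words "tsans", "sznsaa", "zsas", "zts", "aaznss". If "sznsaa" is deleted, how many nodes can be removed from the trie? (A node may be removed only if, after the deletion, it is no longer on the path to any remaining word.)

Walk "sznsaa" from the leaf back toward the root, removing each node that no remaining word uses.
No other word shares any prefix with "sznsaa", so all 6 of its nodes go.
Nodes removed: 6

6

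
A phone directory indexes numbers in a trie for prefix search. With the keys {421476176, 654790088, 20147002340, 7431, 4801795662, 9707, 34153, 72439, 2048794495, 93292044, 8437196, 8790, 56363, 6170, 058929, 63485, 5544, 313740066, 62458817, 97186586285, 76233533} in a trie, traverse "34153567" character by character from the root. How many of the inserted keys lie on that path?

1

Traverse "34153567" character by character; count nodes along the way that are marked as word ends.
Prefixes of the query that are stored words: "34153"
Count: 1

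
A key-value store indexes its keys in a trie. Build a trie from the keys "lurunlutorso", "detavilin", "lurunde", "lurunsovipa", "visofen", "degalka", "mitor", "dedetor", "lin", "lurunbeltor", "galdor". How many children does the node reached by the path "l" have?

2

Walk "l" from the root, arriving at one node.
Distinct next characters after "l": i, u.
That node has 2 child edges.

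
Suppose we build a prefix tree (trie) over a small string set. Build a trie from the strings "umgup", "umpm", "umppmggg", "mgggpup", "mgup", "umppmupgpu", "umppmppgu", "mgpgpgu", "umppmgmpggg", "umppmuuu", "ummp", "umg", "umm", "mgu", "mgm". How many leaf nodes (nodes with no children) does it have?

12

Leaves are exactly the stored words that no other stored word extends.
Those words: "mgggpup", "mgm", "mgpgpgu", "mgup", "umgup", "ummp", "umpm", "umppmggg", "umppmgmpggg", "umppmppgu", "umppmupgpu", "umppmuuu"
Leaf count: 12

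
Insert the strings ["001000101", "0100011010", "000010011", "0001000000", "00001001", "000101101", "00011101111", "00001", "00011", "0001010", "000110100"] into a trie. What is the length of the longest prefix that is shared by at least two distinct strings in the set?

Equivalently: take the maximum, over all pairs, of their longest common prefix length.
"00001001" and "000010011" agree on "00001001" (8 characters) before diverging; nothing deeper is shared.
Longest shared-prefix length: 8

8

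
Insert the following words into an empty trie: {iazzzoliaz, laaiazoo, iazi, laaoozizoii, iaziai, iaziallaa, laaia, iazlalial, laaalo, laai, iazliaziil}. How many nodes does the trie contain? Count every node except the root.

Trace insertions, counting only characters that open a new branch:
  "iazzzoliaz" → 10 new (i, a, z, z, z, o, l, i, a, z)
  "laaiazoo" → 8 new (l, a, a, i, a, z, o, o)
  "iazi" → prefix "iaz" already present; 1 new (i)
  "laaoozizoii" → prefix "laa" already present; 8 new (o, o, z, i, z, o, i, i)
  "iaziai" → prefix "iazi" already present; 2 new (a, i)
  "iaziallaa" → prefix "iazia" already present; 4 new (l, l, a, a)
  "laaia" → prefix "laaia" already present; 0 new (none)
  "iazlalial" → prefix "iaz" already present; 6 new (l, a, l, i, a, l)
  "laaalo" → prefix "laa" already present; 3 new (a, l, o)
  "laai" → prefix "laai" already present; 0 new (none)
  "iazliaziil" → prefix "iazl" already present; 6 new (i, a, z, i, i, l)
Total nodes = 10 + 8 + 1 + 8 + 2 + 4 + 0 + 6 + 3 + 0 + 6 = 48

48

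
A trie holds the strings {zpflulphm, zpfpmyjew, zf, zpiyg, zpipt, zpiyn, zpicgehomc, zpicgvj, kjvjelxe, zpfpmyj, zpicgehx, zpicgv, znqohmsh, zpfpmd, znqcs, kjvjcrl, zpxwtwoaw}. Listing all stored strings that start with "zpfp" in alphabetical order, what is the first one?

Words with prefix "zpfp", in lexicographic order: "zpfpmd", "zpfpmyj", "zpfpmyjew"
The 1st is zpfpmd.

zpfpmd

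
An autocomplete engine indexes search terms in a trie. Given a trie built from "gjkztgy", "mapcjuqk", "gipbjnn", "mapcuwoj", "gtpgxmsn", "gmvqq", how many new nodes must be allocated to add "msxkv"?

4

The longest prefix of "msxkv" already in the trie is "m" (length 1).
New nodes needed: |"msxkv"| − 1 = 5 − 1 = 4.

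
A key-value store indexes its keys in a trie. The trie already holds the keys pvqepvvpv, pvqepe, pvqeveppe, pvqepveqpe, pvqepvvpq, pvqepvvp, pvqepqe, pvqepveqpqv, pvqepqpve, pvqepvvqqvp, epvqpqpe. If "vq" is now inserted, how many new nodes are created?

2

No existing word starts with "v", so every character of "vq" needs a new node.
2 − 0 = 2 new nodes.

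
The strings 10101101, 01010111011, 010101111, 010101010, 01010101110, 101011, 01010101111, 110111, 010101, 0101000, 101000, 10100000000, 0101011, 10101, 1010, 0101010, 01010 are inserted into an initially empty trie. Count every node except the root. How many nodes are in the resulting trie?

41

For each word, the new-node count is its length minus the longest prefix already in the trie:
  "10101101" → 8 new (1, 0, 1, 0, 1, 1, 0, 1)
  "01010111011" → 11 new (0, 1, 0, 1, 0, 1, 1, 1, 0, 1, 1)
  "010101111" → prefix "01010111" already present; 1 new (1)
  "010101010" → prefix "010101" already present; 3 new (0, 1, 0)
  "01010101110" → prefix "01010101" already present; 3 new (1, 1, 0)
  "101011" → prefix "101011" already present; 0 new (none)
  "01010101111" → prefix "0101010111" already present; 1 new (1)
  "110111" → prefix "1" already present; 5 new (1, 0, 1, 1, 1)
  "010101" → prefix "010101" already present; 0 new (none)
  "0101000" → prefix "01010" already present; 2 new (0, 0)
  "101000" → prefix "1010" already present; 2 new (0, 0)
  "10100000000" → prefix "101000" already present; 5 new (0, 0, 0, 0, 0)
  "0101011" → prefix "0101011" already present; 0 new (none)
  "10101" → prefix "10101" already present; 0 new (none)
  "1010" → prefix "1010" already present; 0 new (none)
  "0101010" → prefix "0101010" already present; 0 new (none)
  "01010" → prefix "01010" already present; 0 new (none)
Total nodes = 8 + 11 + 1 + 3 + 3 + 0 + 1 + 5 + 0 + 2 + 2 + 5 + 0 + 0 + 0 + 0 + 0 = 41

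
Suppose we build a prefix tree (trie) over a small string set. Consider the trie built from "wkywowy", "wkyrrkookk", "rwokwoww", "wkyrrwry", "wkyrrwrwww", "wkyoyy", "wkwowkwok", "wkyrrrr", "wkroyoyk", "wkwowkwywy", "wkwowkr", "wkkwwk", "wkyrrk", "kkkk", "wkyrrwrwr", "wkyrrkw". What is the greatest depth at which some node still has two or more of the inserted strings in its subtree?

8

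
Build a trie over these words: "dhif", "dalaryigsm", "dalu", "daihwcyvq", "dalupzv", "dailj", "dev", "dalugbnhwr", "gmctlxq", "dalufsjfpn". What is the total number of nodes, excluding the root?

47

Insert word by word; a character creates a node only if that edge doesn't already exist:
  "dhif" → 4 new (d, h, i, f)
  "dalaryigsm" → prefix "d" already present; 9 new (a, l, a, r, y, i, g, s, m)
  "dalu" → prefix "dal" already present; 1 new (u)
  "daihwcyvq" → prefix "da" already present; 7 new (i, h, w, c, y, v, q)
  "dalupzv" → prefix "dalu" already present; 3 new (p, z, v)
  "dailj" → prefix "dai" already present; 2 new (l, j)
  "dev" → prefix "d" already present; 2 new (e, v)
  "dalugbnhwr" → prefix "dalu" already present; 6 new (g, b, n, h, w, r)
  "gmctlxq" → 7 new (g, m, c, t, l, x, q)
  "dalufsjfpn" → prefix "dalu" already present; 6 new (f, s, j, f, p, n)
Total nodes = 4 + 9 + 1 + 7 + 3 + 2 + 2 + 6 + 7 + 6 = 47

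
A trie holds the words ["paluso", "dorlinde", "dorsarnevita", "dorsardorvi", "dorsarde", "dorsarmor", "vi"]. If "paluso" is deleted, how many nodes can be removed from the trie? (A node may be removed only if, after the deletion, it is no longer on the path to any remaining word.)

Walk "paluso" from the leaf back toward the root, removing each node that no remaining word uses.
No other word shares any prefix with "paluso", so all 6 of its nodes go.
Nodes removed: 6

6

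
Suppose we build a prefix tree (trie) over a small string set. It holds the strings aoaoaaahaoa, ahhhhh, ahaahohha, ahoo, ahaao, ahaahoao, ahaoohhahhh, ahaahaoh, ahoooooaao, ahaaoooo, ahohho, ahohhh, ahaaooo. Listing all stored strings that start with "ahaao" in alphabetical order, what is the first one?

DFS of the "ahaao" subtree visits, in order: "ahaao", "ahaaooo", "ahaaoooo"
Position 1: ahaao

ahaao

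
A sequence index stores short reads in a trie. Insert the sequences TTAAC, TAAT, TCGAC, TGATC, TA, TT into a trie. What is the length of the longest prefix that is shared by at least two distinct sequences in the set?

2

Look for the deepest trie node that still has at least two words in its subtree.
e.g. "TA" and "TAAT" share the prefix "TA" of length 2; no pair shares a longer one.
Longest shared-prefix length: 2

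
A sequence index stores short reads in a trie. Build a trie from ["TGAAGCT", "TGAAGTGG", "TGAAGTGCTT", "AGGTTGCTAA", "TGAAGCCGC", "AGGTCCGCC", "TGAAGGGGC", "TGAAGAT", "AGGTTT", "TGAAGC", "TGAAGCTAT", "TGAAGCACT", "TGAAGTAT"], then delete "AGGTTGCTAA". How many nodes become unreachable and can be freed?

5

Walk "AGGTTGCTAA" from the leaf back toward the root, removing each node that no remaining word uses.
The suffix "GCTAA" (5 nodes) is used only by "AGGTTGCTAA"; the node for "AGGTT" still has the child "T", so pruning stops there.
Nodes removed: 5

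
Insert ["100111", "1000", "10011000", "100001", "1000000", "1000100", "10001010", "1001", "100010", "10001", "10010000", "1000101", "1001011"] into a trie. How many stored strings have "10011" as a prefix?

2

Filter for entries beginning with "10011":
Words under "10011": 10011000, 100111
Count: 2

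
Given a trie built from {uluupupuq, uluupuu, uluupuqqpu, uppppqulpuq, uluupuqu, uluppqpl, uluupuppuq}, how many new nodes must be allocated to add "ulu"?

Every character of "ulu" already lies on an existing path (it is a prefix of some stored word).
No new nodes are needed: 0.

0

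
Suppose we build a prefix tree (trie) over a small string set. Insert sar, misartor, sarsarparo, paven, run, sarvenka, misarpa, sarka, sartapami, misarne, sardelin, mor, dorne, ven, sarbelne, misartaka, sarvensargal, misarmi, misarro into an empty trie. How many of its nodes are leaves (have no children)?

Leaves are exactly the stored words that no other stored word extends.
Those words: "dorne", "misarmi", "misarne", "misarpa", "misarro", "misartaka", "misartor", "mor", "paven", "run", "sarbelne", "sardelin", "sarka", "sarsarparo", "sartapami", "sarvenka", "sarvensargal", "ven"
Leaf count: 18

18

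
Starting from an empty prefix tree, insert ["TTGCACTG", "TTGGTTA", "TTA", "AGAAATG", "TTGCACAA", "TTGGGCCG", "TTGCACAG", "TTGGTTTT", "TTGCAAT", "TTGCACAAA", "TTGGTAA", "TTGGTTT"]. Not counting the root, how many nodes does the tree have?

Trie structure (* marks end of a word):
(root)
├─ A
│  └─ G
│     └─ A
│        └─ A
│           └─ A
│              └─ T
│                 └─ G *
└─ T
   └─ T
      ├─ A *
      └─ G
         ├─ C
         │  └─ A
         │     ├─ A
         │     │  └─ T *
         │     └─ C
         │        ├─ A
         │        │  ├─ A *
         │        │  │  └─ A *
         │        │  └─ G *
         │        └─ T
         │           └─ G *
         └─ G
            ├─ G
            │  └─ C
            │     └─ C
            │        └─ G *
            └─ T
               ├─ A
               │  └─ A *
               └─ T
                  ├─ A *
                  └─ T *
                     └─ T *
Counting every labelled node above: 34.

34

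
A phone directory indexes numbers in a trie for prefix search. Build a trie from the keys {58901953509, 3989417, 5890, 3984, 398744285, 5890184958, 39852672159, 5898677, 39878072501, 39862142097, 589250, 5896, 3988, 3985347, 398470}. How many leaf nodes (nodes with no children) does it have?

13

A leaf is a node with no children — equivalently, the end of a word that is not a proper prefix of any other stored word.
Those words: "398470", "39852672159", "3985347", "39862142097", "398744285", "39878072501", "3988", "3989417", "5890184958", "58901953509", "589250", "5896", "5898677"
Leaf count: 13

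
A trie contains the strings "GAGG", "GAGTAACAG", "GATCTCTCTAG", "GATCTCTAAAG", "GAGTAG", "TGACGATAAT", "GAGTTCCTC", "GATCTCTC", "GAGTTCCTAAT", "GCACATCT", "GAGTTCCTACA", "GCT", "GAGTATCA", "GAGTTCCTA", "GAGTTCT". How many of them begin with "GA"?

12

Filter for entries beginning with "GA":
Words under "GA": GAGG, GAGTAACAG, GAGTAG, GAGTATCA, GAGTTCCTA, GAGTTCCTAAT, GAGTTCCTACA, GAGTTCCTC, GAGTTCT, GATCTCTAAAG, GATCTCTC, GATCTCTCTAG
Count: 12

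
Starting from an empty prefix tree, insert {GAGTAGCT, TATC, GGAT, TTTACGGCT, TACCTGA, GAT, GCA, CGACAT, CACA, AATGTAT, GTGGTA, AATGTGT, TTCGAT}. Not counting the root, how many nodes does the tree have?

Count nodes per top-level branch (shared prefixes stored once):
  'A'-branch (AATGTAT, AATGTGT): 9 nodes
  'C'-branch (CACA, CGACAT): 9 nodes
  'G'-branch (GAGTAGCT, GAT, GCA, GGAT, GTGGTA): 19 nodes
  'T'-branch (TACCTGA, TATC, TTCGAT, TTTACGGCT): 21 nodes
Sum: 58

58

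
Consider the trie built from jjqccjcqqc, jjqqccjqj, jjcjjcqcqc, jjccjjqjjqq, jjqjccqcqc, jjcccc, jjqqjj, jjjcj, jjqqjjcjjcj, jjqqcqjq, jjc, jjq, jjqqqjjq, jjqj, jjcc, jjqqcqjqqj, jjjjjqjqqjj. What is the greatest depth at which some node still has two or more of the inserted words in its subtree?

Equivalently: take the maximum, over all pairs, of their longest common prefix length.
"jjqqcqjq" and "jjqqcqjqqj" agree on "jjqqcqjq" (8 characters) before diverging; nothing deeper is shared.
Longest shared-prefix length: 8

8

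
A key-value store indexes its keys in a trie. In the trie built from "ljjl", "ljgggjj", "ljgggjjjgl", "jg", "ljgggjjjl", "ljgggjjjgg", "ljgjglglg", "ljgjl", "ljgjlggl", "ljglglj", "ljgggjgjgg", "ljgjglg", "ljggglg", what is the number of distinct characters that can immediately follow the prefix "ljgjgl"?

The children of the "ljgjgl" node are the distinct next characters among strings starting with "ljgjgl".
Characters that immediately follow "ljgjgl" among the stored strings: {g}.
That node has 1 child edge.

1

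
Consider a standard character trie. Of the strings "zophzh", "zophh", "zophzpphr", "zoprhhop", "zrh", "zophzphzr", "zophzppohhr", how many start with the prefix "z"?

7

Traverse to the node for "z", then collect every word in that subtree.
Matches: "zophh", "zophzh", "zophzphzr", "zophzpphr", "zophzppohhr", "zoprhhop", "zrh"
Count: 7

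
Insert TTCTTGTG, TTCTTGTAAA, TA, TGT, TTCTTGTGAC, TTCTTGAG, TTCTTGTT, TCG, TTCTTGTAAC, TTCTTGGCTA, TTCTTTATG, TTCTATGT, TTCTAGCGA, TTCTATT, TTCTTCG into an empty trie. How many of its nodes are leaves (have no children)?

14

Leaves are exactly the stored words that no other stored word extends.
Those words: "TA", "TCG", "TGT", "TTCTAGCGA", "TTCTATGT", "TTCTATT", "TTCTTCG", "TTCTTGAG", "TTCTTGGCTA", "TTCTTGTAAA", "TTCTTGTAAC", "TTCTTGTGAC", "TTCTTGTT", "TTCTTTATG"
Leaf count: 14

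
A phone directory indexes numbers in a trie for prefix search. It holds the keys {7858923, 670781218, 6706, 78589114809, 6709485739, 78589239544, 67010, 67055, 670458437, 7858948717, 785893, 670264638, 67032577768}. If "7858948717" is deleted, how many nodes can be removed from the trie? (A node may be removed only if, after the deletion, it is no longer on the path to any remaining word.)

5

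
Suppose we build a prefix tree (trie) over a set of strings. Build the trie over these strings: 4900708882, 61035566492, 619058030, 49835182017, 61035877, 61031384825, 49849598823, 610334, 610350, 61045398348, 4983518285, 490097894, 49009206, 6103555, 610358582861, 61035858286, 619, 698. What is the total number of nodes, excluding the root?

85

Insert word by word; a character creates a node only if that edge doesn't already exist:
  "4900708882" → 10 new (4, 9, 0, 0, 7, 0, 8, 8, 8, 2)
  "61035566492" → 11 new (6, 1, 0, 3, 5, 5, 6, 6, 4, 9, 2)
  "619058030" → prefix "61" already present; 7 new (9, 0, 5, 8, 0, 3, 0)
  "49835182017" → prefix "49" already present; 9 new (8, 3, 5, 1, 8, 2, 0, 1, 7)
  "61035877" → prefix "61035" already present; 3 new (8, 7, 7)
  "61031384825" → prefix "6103" already present; 7 new (1, 3, 8, 4, 8, 2, 5)
  "49849598823" → prefix "498" already present; 8 new (4, 9, 5, 9, 8, 8, 2, 3)
  "610334" → prefix "6103" already present; 2 new (3, 4)
  "610350" → prefix "61035" already present; 1 new (0)
  "61045398348" → prefix "610" already present; 8 new (4, 5, 3, 9, 8, 3, 4, 8)
  "4983518285" → prefix "49835182" already present; 2 new (8, 5)
  "490097894" → prefix "4900" already present; 5 new (9, 7, 8, 9, 4)
  "49009206" → prefix "49009" already present; 3 new (2, 0, 6)
  "6103555" → prefix "610355" already present; 1 new (5)
  "610358582861" → prefix "610358" already present; 6 new (5, 8, 2, 8, 6, 1)
  "61035858286" → prefix "61035858286" already present; 0 new (none)
  "619" → prefix "619" already present; 0 new (none)
  "698" → prefix "6" already present; 2 new (9, 8)
Total nodes = 10 + 11 + 7 + 9 + 3 + 7 + 8 + 2 + 1 + 8 + 2 + 5 + 3 + 1 + 6 + 0 + 0 + 2 = 85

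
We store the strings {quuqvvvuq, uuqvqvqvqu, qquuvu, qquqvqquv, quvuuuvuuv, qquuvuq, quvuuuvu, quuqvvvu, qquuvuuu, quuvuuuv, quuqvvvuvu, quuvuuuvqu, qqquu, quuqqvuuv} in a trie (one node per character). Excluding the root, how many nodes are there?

58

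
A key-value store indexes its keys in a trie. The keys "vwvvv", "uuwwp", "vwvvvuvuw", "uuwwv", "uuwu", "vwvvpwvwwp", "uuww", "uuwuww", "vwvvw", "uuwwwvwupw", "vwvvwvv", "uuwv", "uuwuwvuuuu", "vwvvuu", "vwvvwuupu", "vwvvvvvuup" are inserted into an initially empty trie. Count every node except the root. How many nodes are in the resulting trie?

For each word, the new-node count is its length minus the longest prefix already in the trie:
  "vwvvv" → 5 new (v, w, v, v, v)
  "uuwwp" → 5 new (u, u, w, w, p)
  "vwvvvuvuw" → prefix "vwvvv" already present; 4 new (u, v, u, w)
  "uuwwv" → prefix "uuww" already present; 1 new (v)
  "uuwu" → prefix "uuw" already present; 1 new (u)
  "vwvvpwvwwp" → prefix "vwvv" already present; 6 new (p, w, v, w, w, p)
  "uuww" → prefix "uuww" already present; 0 new (none)
  "uuwuww" → prefix "uuwu" already present; 2 new (w, w)
  "vwvvw" → prefix "vwvv" already present; 1 new (w)
  "uuwwwvwupw" → prefix "uuww" already present; 6 new (w, v, w, u, p, w)
  "vwvvwvv" → prefix "vwvvw" already present; 2 new (v, v)
  "uuwv" → prefix "uuw" already present; 1 new (v)
  "uuwuwvuuuu" → prefix "uuwuw" already present; 5 new (v, u, u, u, u)
  "vwvvuu" → prefix "vwvv" already present; 2 new (u, u)
  "vwvvwuupu" → prefix "vwvvw" already present; 4 new (u, u, p, u)
  "vwvvvvvuup" → prefix "vwvvv" already present; 5 new (v, v, u, u, p)
Total nodes = 5 + 5 + 4 + 1 + 1 + 6 + 0 + 2 + 1 + 6 + 2 + 1 + 5 + 2 + 4 + 5 = 50

50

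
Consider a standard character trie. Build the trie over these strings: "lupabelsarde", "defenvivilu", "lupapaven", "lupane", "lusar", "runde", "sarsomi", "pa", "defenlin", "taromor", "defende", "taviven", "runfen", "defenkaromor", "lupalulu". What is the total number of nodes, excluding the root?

For each word, the new-node count is its length minus the longest prefix already in the trie:
  "lupabelsarde" → 12 new (l, u, p, a, b, e, l, s, a, r, d, e)
  "defenvivilu" → 11 new (d, e, f, e, n, v, i, v, i, l, u)
  "lupapaven" → prefix "lupa" already present; 5 new (p, a, v, e, n)
  "lupane" → prefix "lupa" already present; 2 new (n, e)
  "lusar" → prefix "lu" already present; 3 new (s, a, r)
  "runde" → 5 new (r, u, n, d, e)
  "sarsomi" → 7 new (s, a, r, s, o, m, i)
  "pa" → 2 new (p, a)
  "defenlin" → prefix "defen" already present; 3 new (l, i, n)
  "taromor" → 7 new (t, a, r, o, m, o, r)
  "defende" → prefix "defen" already present; 2 new (d, e)
  "taviven" → prefix "ta" already present; 5 new (v, i, v, e, n)
  "runfen" → prefix "run" already present; 3 new (f, e, n)
  "defenkaromor" → prefix "defen" already present; 7 new (k, a, r, o, m, o, r)
  "lupalulu" → prefix "lupa" already present; 4 new (l, u, l, u)
Total nodes = 12 + 11 + 5 + 2 + 3 + 5 + 7 + 2 + 3 + 7 + 2 + 5 + 3 + 7 + 4 = 78

78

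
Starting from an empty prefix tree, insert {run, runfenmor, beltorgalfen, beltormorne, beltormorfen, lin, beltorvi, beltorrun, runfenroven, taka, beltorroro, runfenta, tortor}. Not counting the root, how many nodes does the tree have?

56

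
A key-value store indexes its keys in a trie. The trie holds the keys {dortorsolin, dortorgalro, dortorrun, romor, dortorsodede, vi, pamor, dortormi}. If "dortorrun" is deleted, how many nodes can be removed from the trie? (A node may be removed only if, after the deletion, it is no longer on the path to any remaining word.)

3

After clearing the end-marker at "dortorrun", prune upward until reaching a node still needed by another word.
The suffix "run" (3 nodes) is used only by "dortorrun"; the node for "dortor" still has the child "s", so pruning stops there.
Nodes removed: 3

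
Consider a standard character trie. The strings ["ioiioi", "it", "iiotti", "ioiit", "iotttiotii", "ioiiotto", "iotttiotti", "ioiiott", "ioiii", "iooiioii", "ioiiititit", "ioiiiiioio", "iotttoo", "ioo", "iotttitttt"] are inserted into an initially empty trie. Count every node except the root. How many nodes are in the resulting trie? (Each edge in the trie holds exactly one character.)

49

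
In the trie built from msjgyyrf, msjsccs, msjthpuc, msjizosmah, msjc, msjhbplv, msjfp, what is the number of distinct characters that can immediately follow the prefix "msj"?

Follow the path "msj" to its node, then look at its outgoing edges.
Distinct next characters after "msj": c, f, g, h, i, s, t.
That node has 7 child edges.

7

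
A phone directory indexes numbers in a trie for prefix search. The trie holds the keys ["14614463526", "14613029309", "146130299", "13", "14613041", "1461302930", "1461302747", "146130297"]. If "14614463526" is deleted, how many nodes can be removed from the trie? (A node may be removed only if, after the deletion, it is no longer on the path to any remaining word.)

7

A node on "14614463526"'s path can go only if nothing else ends at it or branches off below it.
The suffix "4463526" (7 nodes) is used only by "14614463526"; the node for "1461" still has the child "3", so pruning stops there.
Nodes removed: 7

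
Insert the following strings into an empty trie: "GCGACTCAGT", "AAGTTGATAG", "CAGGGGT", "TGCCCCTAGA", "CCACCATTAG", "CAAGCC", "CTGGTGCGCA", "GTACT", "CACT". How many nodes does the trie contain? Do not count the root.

Trace insertions, counting only characters that open a new branch:
  "GCGACTCAGT" → 10 new (G, C, G, A, C, T, C, A, G, T)
  "AAGTTGATAG" → 10 new (A, A, G, T, T, G, A, T, A, G)
  "CAGGGGT" → 7 new (C, A, G, G, G, G, T)
  "TGCCCCTAGA" → 10 new (T, G, C, C, C, C, T, A, G, A)
  "CCACCATTAG" → prefix "C" already present; 9 new (C, A, C, C, A, T, T, A, G)
  "CAAGCC" → prefix "CA" already present; 4 new (A, G, C, C)
  "CTGGTGCGCA" → prefix "C" already present; 9 new (T, G, G, T, G, C, G, C, A)
  "GTACT" → prefix "G" already present; 4 new (T, A, C, T)
  "CACT" → prefix "CA" already present; 2 new (C, T)
Total nodes = 10 + 10 + 7 + 10 + 9 + 4 + 9 + 4 + 2 = 65

65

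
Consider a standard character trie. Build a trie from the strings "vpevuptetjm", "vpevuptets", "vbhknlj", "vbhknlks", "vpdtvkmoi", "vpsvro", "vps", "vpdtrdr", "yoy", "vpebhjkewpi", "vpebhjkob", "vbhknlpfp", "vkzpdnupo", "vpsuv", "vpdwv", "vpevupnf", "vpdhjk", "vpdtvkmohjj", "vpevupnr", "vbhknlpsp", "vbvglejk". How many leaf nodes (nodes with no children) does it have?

20

Leaves are exactly the stored words that no other stored word extends.
Those words: "vbhknlj", "vbhknlks", "vbhknlpfp", "vbhknlpsp", "vbvglejk", "vkzpdnupo", "vpdhjk", "vpdtrdr", "vpdtvkmohjj", "vpdtvkmoi", "vpdwv", "vpebhjkewpi", "vpebhjkob", "vpevupnf", "vpevupnr", "vpevuptetjm", "vpevuptets", "vpsuv", "vpsvro", "yoy"
Leaf count: 20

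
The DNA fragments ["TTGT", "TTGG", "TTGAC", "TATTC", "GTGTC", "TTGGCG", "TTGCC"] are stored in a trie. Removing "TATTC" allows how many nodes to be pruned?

A node on "TATTC"'s path can go only if nothing else ends at it or branches off below it.
The suffix "ATTC" (4 nodes) is used only by "TATTC"; the node for "T" still has the child "T", so pruning stops there.
Nodes removed: 4

4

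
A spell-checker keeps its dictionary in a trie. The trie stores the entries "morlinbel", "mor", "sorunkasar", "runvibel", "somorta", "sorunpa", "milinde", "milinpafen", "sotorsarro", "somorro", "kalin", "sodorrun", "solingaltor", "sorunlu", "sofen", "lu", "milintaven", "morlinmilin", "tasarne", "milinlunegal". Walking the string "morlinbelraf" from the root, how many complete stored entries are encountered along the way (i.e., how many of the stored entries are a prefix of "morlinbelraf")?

Walk "morlinbelraf" from the root; an end-of-word marker is hit whenever a stored word is a prefix of "morlinbelraf".
Prefixes of the query that are stored words: "mor", "morlinbel"
Count: 2

2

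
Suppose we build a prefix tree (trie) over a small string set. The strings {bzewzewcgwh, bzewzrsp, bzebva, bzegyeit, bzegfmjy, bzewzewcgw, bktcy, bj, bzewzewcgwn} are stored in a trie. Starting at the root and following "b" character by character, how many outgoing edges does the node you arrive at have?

3

The children of the "b" node are the distinct next characters among strings starting with "b".
Characters that immediately follow "b" among the stored strings: {j, k, z}.
That node has 3 child edges.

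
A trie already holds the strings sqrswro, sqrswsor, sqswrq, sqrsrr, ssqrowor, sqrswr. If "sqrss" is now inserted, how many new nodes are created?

1

The longest prefix of "sqrss" already in the trie is "sqrs" (length 4).
Each of the 1 remaining characters creates one node.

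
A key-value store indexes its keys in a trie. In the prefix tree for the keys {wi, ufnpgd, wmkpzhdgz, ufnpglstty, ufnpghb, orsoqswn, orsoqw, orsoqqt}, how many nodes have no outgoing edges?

A leaf is a node with no children — equivalently, the end of a word that is not a proper prefix of any other stored word.
Those words: "orsoqqt", "orsoqswn", "orsoqw", "ufnpgd", "ufnpghb", "ufnpglstty", "wi", "wmkpzhdgz"
Leaf count: 8

8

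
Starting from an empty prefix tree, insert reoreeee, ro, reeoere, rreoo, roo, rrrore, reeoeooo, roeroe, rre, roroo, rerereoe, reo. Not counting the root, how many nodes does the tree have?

39

Trace insertions, counting only characters that open a new branch:
  "reoreeee" → 8 new (r, e, o, r, e, e, e, e)
  "ro" → prefix "r" already present; 1 new (o)
  "reeoere" → prefix "re" already present; 5 new (e, o, e, r, e)
  "rreoo" → prefix "r" already present; 4 new (r, e, o, o)
  "roo" → prefix "ro" already present; 1 new (o)
  "rrrore" → prefix "rr" already present; 4 new (r, o, r, e)
  "reeoeooo" → prefix "reeoe" already present; 3 new (o, o, o)
  "roeroe" → prefix "ro" already present; 4 new (e, r, o, e)
  "rre" → prefix "rre" already present; 0 new (none)
  "roroo" → prefix "ro" already present; 3 new (r, o, o)
  "rerereoe" → prefix "re" already present; 6 new (r, e, r, e, o, e)
  "reo" → prefix "reo" already present; 0 new (none)
Total nodes = 8 + 1 + 5 + 4 + 1 + 4 + 3 + 4 + 0 + 3 + 6 + 0 = 39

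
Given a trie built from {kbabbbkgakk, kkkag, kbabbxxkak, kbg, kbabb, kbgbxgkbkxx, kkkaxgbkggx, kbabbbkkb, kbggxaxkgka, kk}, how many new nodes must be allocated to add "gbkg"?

4

"gbkg" shares no prefix with any stored word, so all 4 characters open new nodes.
4 − 0 = 4 new nodes.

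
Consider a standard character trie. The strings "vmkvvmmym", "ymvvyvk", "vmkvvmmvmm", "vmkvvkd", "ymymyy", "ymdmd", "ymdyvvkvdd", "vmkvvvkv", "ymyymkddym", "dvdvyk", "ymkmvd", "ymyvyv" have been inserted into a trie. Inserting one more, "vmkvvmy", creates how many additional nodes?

1

"vmkvvm" is already a path in the trie; the remaining "y" must be added.
So 7 − 6 = 1 new nodes.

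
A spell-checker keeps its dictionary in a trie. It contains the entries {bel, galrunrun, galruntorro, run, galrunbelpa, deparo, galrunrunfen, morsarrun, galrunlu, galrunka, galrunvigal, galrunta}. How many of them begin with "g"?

8

Walk to "g"; the words in its subtree are exactly those with that prefix.
Matches: "galrunbelpa", "galrunka", "galrunlu", "galrunrun", "galrunrunfen", "galrunta", "galruntorro", "galrunvigal"
Count: 8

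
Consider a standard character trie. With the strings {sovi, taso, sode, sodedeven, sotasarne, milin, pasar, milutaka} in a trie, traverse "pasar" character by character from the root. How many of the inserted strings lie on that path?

Traverse "pasar" character by character; count nodes along the way that are marked as word ends.
Prefixes of the query that are stored words: "pasar"
Count: 1

1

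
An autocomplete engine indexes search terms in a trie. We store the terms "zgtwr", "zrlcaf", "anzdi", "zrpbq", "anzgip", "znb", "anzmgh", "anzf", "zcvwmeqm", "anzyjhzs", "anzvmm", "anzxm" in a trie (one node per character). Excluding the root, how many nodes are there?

For each word, the new-node count is its length minus the longest prefix already in the trie:
  "zgtwr" → 5 new (z, g, t, w, r)
  "zrlcaf" → prefix "z" already present; 5 new (r, l, c, a, f)
  "anzdi" → 5 new (a, n, z, d, i)
  "zrpbq" → prefix "zr" already present; 3 new (p, b, q)
  "anzgip" → prefix "anz" already present; 3 new (g, i, p)
  "znb" → prefix "z" already present; 2 new (n, b)
  "anzmgh" → prefix "anz" already present; 3 new (m, g, h)
  "anzf" → prefix "anz" already present; 1 new (f)
  "zcvwmeqm" → prefix "z" already present; 7 new (c, v, w, m, e, q, m)
  "anzyjhzs" → prefix "anz" already present; 5 new (y, j, h, z, s)
  "anzvmm" → prefix "anz" already present; 3 new (v, m, m)
  "anzxm" → prefix "anz" already present; 2 new (x, m)
Total nodes = 5 + 5 + 5 + 3 + 3 + 2 + 3 + 1 + 7 + 5 + 3 + 2 = 44

44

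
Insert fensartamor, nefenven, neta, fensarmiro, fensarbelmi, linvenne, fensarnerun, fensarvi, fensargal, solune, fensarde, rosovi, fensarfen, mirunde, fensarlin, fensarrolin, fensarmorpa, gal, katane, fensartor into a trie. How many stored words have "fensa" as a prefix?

Walk to "fensa"; the words in its subtree are exactly those with that prefix.
Words under "fensa": fensarbelmi, fensarde, fensarfen, fensargal, fensarlin, fensarmiro, fensarmorpa, fensarnerun, fensarrolin, fensartamor, fensartor, fensarvi
Count: 12

12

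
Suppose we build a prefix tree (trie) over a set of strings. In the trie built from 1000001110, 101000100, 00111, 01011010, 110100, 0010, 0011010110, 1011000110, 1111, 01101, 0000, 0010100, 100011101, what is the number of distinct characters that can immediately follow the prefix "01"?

Walk "01" from the root, arriving at one node.
Distinct next characters after "01": 0, 1.
That node has 2 child edges.

2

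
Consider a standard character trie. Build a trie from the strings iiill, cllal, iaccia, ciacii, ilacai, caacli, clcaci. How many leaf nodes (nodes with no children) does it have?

7

A leaf is a node with no children — equivalently, the end of a word that is not a proper prefix of any other stored word.
Those words: "caacli", "ciacii", "clcaci", "cllal", "iaccia", "iiill", "ilacai"
Leaf count: 7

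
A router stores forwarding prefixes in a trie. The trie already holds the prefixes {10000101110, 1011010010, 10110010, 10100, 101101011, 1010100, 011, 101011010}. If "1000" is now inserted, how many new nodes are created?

"1000" is already a full path in the trie; only an end-marker is added.
No new nodes are needed: 0.

0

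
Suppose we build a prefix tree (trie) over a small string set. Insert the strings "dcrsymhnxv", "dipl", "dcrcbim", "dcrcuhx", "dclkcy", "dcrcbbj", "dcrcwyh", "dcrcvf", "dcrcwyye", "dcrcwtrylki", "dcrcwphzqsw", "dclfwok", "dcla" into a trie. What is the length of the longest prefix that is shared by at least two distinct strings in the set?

Look for the deepest trie node that still has at least two words in its subtree.
e.g. "dcrcwyh" and "dcrcwyye" share the prefix "dcrcwy" of length 6; no pair shares a longer one.
Longest shared-prefix length: 6

6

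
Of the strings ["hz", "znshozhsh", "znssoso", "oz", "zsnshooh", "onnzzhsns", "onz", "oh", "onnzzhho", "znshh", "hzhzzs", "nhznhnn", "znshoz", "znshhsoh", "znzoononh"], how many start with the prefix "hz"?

Filter for entries beginning with "hz":
Matches: "hz", "hzhzzs"
Count: 2

2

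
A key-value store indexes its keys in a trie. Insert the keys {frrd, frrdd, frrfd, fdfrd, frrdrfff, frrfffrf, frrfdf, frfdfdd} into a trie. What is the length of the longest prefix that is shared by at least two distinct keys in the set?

5

Equivalently: take the maximum, over all pairs, of their longest common prefix length.
e.g. "frrfd" and "frrfdf" share the prefix "frrfd" of length 5; no pair shares a longer one.
Longest shared-prefix length: 5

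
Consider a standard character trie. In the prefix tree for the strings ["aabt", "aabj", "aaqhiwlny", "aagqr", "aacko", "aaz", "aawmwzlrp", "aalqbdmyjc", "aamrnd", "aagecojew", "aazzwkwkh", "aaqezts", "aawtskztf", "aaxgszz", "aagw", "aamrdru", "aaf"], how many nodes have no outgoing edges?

Leaves are exactly the stored words that no other stored word extends.
Those words: "aabj", "aabt", "aacko", "aaf", "aagecojew", "aagqr", "aagw", "aalqbdmyjc", "aamrdru", "aamrnd", "aaqezts", "aaqhiwlny", "aawmwzlrp", "aawtskztf", "aaxgszz", "aazzwkwkh"
Leaf count: 16

16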